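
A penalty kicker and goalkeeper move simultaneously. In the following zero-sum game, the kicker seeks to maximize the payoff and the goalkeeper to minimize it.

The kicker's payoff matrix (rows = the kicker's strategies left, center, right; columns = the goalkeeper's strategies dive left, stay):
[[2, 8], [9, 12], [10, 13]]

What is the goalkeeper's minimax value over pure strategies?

10

The worst case (largest entry) in each column is dive left: 10, stay: 13.
The best (smallest) of these is 10.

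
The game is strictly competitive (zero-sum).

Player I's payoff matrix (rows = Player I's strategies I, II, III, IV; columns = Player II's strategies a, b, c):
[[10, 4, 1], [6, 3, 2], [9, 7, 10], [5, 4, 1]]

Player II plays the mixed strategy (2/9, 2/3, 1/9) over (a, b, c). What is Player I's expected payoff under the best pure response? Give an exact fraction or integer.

I: (10)·(2/9) + (4)·(2/3) + (1)·(1/9) = 5.
II: (6)·(2/9) + (3)·(2/3) + (2)·(1/9) = 32/9.
III: (9)·(2/9) + (7)·(2/3) + (10)·(1/9) = 70/9.
IV: (5)·(2/9) + (4)·(2/3) + (1)·(1/9) = 35/9.
The best pure response is III with expected payoff 70/9.

70/9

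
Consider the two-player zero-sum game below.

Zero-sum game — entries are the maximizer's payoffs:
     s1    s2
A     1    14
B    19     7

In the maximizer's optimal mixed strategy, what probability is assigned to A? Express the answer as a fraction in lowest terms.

12/25

Row minima are 1 and 7, so the maximizer's maximin is 7; column maxima are 19 and 14, so the minimizer's minimax is 14. These differ, so the equilibrium is in mixed strategies.
Let the maximizer play A with probability p. The minimizer is indifferent when p + 19(1−p) = 14p + 7(1−p), giving p = 12/25.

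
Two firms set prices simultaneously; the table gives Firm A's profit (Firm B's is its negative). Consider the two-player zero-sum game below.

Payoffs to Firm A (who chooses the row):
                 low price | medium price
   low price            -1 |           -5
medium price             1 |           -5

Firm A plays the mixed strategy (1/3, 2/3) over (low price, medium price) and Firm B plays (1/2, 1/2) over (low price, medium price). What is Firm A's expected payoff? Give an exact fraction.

Against (1/2, 1/2), each row's expected payoff is low price: -3; medium price: -2.
Taking the (1/3, 2/3)-weighted average: (1/3)·(-3) + (2/3)·(-2) = -7/3.

-7/3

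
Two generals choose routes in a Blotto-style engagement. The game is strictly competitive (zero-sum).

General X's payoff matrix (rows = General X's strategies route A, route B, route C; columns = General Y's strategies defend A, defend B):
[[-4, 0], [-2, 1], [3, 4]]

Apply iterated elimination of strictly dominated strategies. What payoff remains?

Row route B is strictly dominated by row route C (3>-2, 4>1); eliminate route B.
Row route A is strictly dominated by row route C (3>-4, 4>0); eliminate route A.
Column defend B is strictly dominated by defend A for General Y (3<4); eliminate defend B.
Only (route C, defend A) remains, with payoff 3.

3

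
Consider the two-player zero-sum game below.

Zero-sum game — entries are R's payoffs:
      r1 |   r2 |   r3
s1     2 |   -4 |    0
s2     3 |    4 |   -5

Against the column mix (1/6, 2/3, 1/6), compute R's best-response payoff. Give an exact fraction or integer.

7/3

s1: (2)·(1/6) + (-4)·(2/3) + (0)·(1/6) = -7/3.
s2: (3)·(1/6) + (4)·(2/3) + (-5)·(1/6) = 7/3.
The best pure response is s2 with expected payoff 7/3.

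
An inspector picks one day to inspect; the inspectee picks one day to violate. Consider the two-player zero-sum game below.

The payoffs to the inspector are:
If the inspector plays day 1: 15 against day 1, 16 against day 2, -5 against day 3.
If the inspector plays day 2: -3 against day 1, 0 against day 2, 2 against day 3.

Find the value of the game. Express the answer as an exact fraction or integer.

Column day 2 is strictly dominated by day 1 for the inspectee (it gives the inspector more in every row).
The remaining 2×2 game on (day 1, day 2) × (day 1, day 3) has no saddle point. Let the inspector play day 1 with probability p; indifference gives 15p − 3(1−p) = −5p + 2(1−p), so p = 1/5.
Similarly the inspectee's optimal q on day 1 is 7/25, and the value is 15·(7/25) + (-5)·(18/25) = 3/5.

3/5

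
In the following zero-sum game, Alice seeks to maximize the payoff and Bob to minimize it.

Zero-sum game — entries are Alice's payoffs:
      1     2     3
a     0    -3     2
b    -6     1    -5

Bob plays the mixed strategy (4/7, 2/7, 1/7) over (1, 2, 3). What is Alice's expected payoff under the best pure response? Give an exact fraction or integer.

a: (0)·(4/7) + (-3)·(2/7) + (2)·(1/7) = -4/7.
b: (-6)·(4/7) + (1)·(2/7) + (-5)·(1/7) = -27/7.
The best pure response is a with expected payoff -4/7.

-4/7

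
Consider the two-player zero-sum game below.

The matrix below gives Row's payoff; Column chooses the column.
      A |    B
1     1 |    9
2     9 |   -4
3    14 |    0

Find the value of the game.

Row 2 is strictly dominated by row 3, so Row never plays it.
The remaining 2×2 game on (1, 3) × (A, B) has no saddle point. Let Row play 1 with probability p; indifference gives p + 14(1−p) = 9p, so p = 7/11.
Similarly Column's optimal q on A is 9/22, and the value is 1·(9/22) + (9)·(13/22) = 63/11.

63/11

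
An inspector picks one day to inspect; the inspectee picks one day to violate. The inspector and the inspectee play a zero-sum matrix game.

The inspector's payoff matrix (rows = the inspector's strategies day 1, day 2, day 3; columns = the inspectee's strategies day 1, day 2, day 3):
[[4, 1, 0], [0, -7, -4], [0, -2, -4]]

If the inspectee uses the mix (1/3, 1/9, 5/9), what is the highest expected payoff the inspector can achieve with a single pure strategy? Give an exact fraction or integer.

day 1: (4)·(1/3) + (1)·(1/9) + (0)·(5/9) = 13/9.
day 2: (0)·(1/3) + (-7)·(1/9) + (-4)·(5/9) = -3.
day 3: (0)·(1/3) + (-2)·(1/9) + (-4)·(5/9) = -22/9.
The best pure response is day 1 with expected payoff 13/9.

13/9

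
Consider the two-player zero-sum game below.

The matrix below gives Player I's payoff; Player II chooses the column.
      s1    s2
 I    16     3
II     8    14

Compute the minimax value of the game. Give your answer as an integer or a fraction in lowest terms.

200/19

Row minima are 3 and 8, so Player I's maximin is 8; column maxima are 16 and 14, so Player II's minimax is 14. These differ, so the equilibrium is in mixed strategies.
Let Player I play I with probability p. Player II is indifferent when 16p + 8(1−p) = 3p + 14(1−p), giving p = 6/19.
Let Player II play s1 with probability q. Player I is indifferent when 16q + 3(1−q) = 8q + 14(1−q), giving q = 11/19.
The value is 16·(11/19) + (3)·(8/19) = 200/19.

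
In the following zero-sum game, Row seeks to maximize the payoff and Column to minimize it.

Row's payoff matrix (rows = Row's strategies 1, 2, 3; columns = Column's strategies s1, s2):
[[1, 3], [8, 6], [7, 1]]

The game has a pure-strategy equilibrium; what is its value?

6

Row minima: 1, 6, 1 → Row's maximin is 6.
Column maxima: 8, 6 → Column's minimax is 6.
They coincide at (2, s2), so the value is 6.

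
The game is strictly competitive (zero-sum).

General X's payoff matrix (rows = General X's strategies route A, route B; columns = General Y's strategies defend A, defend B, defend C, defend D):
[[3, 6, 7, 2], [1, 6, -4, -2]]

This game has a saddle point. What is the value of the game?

2

Row minima: 2, -4 → General X's maximin is 2.
Column maxima: 3, 6, 7, 2 → General Y's minimax is 2.
They coincide at (route A, defend D), so the value is 2.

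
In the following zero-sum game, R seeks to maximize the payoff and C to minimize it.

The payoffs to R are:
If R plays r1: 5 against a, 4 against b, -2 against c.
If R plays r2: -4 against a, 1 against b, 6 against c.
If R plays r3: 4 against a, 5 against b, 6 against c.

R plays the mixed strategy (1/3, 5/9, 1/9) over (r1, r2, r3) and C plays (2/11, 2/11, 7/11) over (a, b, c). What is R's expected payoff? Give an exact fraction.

Against (2/11, 2/11, 7/11), each row's expected payoff is r1: 4/11; r2: 36/11; r3: 60/11.
Taking the (1/3, 5/9, 1/9)-weighted average: (1/3)·(4/11) + (5/9)·(36/11) + (1/9)·(60/11) = 28/11.

28/11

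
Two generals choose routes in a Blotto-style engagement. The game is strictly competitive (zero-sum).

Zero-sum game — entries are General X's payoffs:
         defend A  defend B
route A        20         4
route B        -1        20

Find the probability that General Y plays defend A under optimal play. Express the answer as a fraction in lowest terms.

Row minima are 4 and -1, so General X's maximin is 4; column maxima are 20 and 20, so General Y's minimax is 20. These differ, so the equilibrium is in mixed strategies.
Let General Y play defend A with probability q. General X is indifferent when 20q + 4(1−q) = −q + 20(1−q), giving q = 16/37.

16/37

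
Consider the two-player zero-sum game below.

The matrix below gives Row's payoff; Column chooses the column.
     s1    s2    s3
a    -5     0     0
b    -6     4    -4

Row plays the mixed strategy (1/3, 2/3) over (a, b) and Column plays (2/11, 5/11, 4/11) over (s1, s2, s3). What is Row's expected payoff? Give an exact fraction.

-26/33

Against (2/11, 5/11, 4/11), each row's expected payoff is a: -10/11; b: -8/11.
Taking the (1/3, 2/3)-weighted average: (1/3)·(-10/11) + (2/3)·(-8/11) = -26/33.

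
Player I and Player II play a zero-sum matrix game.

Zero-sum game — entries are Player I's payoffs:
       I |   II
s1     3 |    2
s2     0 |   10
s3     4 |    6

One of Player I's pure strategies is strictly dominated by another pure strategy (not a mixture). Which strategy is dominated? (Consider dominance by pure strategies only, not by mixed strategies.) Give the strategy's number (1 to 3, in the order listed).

1

Compare s1 with s3: 4 > 3, 6 > 2.
So s3 strictly dominates s1 for Player I; s1 is strictly dominated.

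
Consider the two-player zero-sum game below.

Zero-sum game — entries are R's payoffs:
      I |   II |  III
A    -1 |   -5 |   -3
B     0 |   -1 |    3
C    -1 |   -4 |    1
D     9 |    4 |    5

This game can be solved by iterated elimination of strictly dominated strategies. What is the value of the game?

Row A is strictly dominated by row B (0>-1, -1>-5, 3>-3); eliminate A.
Row C is strictly dominated by row B (0>-1, -1>-4, 3>1); eliminate C.
Row B is strictly dominated by row D (9>0, 4>-1, 5>3); eliminate B.
Column III is strictly dominated by II for C (4<5); eliminate III.
Column I is strictly dominated by II for C (4<9); eliminate I.
Only (D, II) remains, with payoff 4.

4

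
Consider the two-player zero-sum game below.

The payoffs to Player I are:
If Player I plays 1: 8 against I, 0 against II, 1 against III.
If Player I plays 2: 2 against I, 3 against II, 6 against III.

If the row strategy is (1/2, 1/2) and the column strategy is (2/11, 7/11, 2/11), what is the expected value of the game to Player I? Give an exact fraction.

Against (2/11, 7/11, 2/11), each row's expected payoff is 1: 18/11; 2: 37/11.
Taking the (1/2, 1/2)-weighted average: (1/2)·(18/11) + (1/2)·(37/11) = 5/2.

5/2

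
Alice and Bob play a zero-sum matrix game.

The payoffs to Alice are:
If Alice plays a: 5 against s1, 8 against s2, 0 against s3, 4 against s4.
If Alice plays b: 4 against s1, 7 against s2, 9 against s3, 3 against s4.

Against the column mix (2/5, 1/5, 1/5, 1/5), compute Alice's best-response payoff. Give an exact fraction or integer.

27/5

a: (5)·(2/5) + (8)·(1/5) + (0)·(1/5) + (4)·(1/5) = 22/5.
b: (4)·(2/5) + (7)·(1/5) + (9)·(1/5) + (3)·(1/5) = 27/5.
The best pure response is b with expected payoff 27/5.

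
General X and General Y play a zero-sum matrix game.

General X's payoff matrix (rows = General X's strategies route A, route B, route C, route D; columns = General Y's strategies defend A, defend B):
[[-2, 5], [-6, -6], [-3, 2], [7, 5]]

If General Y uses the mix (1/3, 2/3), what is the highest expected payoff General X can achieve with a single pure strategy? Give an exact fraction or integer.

route A: (-2)·(1/3) + (5)·(2/3) = 8/3.
route B: (-6)·(1/3) + (-6)·(2/3) = -6.
route C: (-3)·(1/3) + (2)·(2/3) = 1/3.
route D: (7)·(1/3) + (5)·(2/3) = 17/3.
The best pure response is route D with expected payoff 17/3.

17/3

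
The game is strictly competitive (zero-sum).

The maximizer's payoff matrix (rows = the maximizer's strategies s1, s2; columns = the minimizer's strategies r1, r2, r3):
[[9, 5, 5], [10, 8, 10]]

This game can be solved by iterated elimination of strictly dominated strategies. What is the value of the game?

8

Column r1 is strictly dominated by r2 for the minimizer (5<9, 8<10); eliminate r1.
Row s1 is strictly dominated by row s2 (8>5, 10>5); eliminate s1.
Column r3 is strictly dominated by r2 for the minimizer (8<10); eliminate r3.
Only (s2, r2) remains, with payoff 8.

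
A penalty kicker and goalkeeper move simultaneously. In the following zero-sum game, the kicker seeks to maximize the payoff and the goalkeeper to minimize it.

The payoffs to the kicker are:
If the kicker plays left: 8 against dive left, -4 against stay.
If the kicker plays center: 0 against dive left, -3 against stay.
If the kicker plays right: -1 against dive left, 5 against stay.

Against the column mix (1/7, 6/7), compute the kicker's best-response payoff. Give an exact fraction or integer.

29/7

left: (8)·(1/7) + (-4)·(6/7) = -16/7.
center: (0)·(1/7) + (-3)·(6/7) = -18/7.
right: (-1)·(1/7) + (5)·(6/7) = 29/7.
The best pure response is right with expected payoff 29/7.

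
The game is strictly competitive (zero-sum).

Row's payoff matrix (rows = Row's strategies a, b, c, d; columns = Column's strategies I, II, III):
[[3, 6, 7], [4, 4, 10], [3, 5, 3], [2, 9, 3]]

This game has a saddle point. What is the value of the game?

4

Row minima: 3, 4, 3, 2 → Row's maximin is 4.
Column maxima: 4, 9, 10 → Column's minimax is 4.
They coincide at (b, I), so the value is 4.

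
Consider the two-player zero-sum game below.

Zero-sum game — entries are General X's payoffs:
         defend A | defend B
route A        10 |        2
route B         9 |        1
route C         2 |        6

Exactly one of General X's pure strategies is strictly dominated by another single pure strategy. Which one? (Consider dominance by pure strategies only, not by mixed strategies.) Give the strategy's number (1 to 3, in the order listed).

2

Compare route B with route A: 10 > 9, 2 > 1.
So route A strictly dominates route B for General X; route B is strictly dominated.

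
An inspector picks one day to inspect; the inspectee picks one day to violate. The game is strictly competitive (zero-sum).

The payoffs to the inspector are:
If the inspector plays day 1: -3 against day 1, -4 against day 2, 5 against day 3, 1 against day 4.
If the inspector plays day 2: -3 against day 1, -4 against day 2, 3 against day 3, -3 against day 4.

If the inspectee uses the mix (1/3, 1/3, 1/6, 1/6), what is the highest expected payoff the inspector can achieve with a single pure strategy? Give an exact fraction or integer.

day 1: (-3)·(1/3) + (-4)·(1/3) + (5)·(1/6) + (1)·(1/6) = -4/3.
day 2: (-3)·(1/3) + (-4)·(1/3) + (3)·(1/6) + (-3)·(1/6) = -7/3.
The best pure response is day 1 with expected payoff -4/3.

-4/3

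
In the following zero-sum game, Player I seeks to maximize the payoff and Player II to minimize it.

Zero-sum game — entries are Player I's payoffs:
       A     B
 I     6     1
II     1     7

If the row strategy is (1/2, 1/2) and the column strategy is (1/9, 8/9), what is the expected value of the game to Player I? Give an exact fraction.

Against (1/9, 8/9), each row's expected payoff is I: 14/9; II: 19/3.
Taking the (1/2, 1/2)-weighted average: (1/2)·(14/9) + (1/2)·(19/3) = 71/18.

71/18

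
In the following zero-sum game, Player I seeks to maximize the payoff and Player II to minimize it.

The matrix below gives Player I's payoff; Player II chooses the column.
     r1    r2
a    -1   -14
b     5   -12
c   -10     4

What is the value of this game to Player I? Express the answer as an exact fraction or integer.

Row a is strictly dominated by row b, so Player I never plays it.
The remaining 2×2 game on (b, c) × (r1, r2) has no saddle point. Let Player I play b with probability p; indifference gives 5p − 10(1−p) = −12p + 4(1−p), so p = 14/31.
Similarly Player II's optimal q on r1 is 16/31, and the value is 5·(16/31) + (-12)·(15/31) = -100/31.

-100/31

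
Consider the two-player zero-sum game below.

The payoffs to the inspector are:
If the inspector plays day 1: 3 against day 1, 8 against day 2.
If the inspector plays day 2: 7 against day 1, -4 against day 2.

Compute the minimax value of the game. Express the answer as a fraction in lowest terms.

17/4

Row minima are 3 and -4, so the inspector's maximin is 3; column maxima are 7 and 8, so the inspectee's minimax is 7. These differ, so the equilibrium is in mixed strategies.
Let the inspector play day 1 with probability p. The inspectee is indifferent when 3p + 7(1−p) = 8p − 4(1−p), giving p = 11/16.
Let the inspectee play day 1 with probability q. The inspector is indifferent when 3q + 8(1−q) = 7q − 4(1−q), giving q = 3/4.
The value is 3·(3/4) + (8)·(1/4) = 17/4.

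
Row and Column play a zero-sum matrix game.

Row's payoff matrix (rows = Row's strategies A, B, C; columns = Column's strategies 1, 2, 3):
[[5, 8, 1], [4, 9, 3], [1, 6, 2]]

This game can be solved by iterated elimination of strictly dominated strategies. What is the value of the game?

3

Row C is strictly dominated by row B (4>1, 9>6, 3>2); eliminate C.
Column 1 is strictly dominated by 3 for Column (1<5, 3<4); eliminate 1.
Column 2 is strictly dominated by 3 for Column (1<8, 3<9); eliminate 2.
Row A is strictly dominated by row B (3>1); eliminate A.
Only (B, 3) remains, with payoff 3.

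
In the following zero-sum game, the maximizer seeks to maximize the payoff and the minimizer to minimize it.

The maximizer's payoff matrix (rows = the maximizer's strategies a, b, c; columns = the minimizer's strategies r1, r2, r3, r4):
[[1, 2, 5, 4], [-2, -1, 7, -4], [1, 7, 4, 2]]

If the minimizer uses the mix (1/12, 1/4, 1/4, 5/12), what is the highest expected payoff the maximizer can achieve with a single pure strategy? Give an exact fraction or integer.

a: (1)·(1/12) + (2)·(1/4) + (5)·(1/4) + (4)·(5/12) = 7/2.
b: (-2)·(1/12) + (-1)·(1/4) + (7)·(1/4) + (-4)·(5/12) = -1/3.
c: (1)·(1/12) + (7)·(1/4) + (4)·(1/4) + (2)·(5/12) = 11/3.
The best pure response is c with expected payoff 11/3.

11/3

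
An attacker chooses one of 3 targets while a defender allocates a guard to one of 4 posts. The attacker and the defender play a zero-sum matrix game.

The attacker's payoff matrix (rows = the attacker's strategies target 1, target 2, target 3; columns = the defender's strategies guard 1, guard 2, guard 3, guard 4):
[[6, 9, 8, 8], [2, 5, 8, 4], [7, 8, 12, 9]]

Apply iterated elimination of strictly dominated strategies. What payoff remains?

Row target 2 is strictly dominated by row target 3 (7>2, 8>5, 12>8, 9>4); eliminate target 2.
Column guard 4 is strictly dominated by guard 1 for the defender (6<8, 7<9); eliminate guard 4.
Column guard 2 is strictly dominated by guard 1 for the defender (6<9, 7<8); eliminate guard 2.
Row target 1 is strictly dominated by row target 3 (7>6, 12>8); eliminate target 1.
Column guard 3 is strictly dominated by guard 1 for the defender (7<12); eliminate guard 3.
Only (target 3, guard 1) remains, with payoff 7.

7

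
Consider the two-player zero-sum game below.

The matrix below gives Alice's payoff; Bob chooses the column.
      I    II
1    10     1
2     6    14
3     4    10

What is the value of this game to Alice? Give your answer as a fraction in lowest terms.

Row 3 is strictly dominated by row 2, so Alice never plays it.
The remaining 2×2 game on (1, 2) × (I, II) has no saddle point. Let Alice play 1 with probability p; indifference gives 10p + 6(1−p) = p + 14(1−p), so p = 8/17.
Similarly Bob's optimal q on I is 13/17, and the value is 10·(13/17) + (1)·(4/17) = 134/17.

134/17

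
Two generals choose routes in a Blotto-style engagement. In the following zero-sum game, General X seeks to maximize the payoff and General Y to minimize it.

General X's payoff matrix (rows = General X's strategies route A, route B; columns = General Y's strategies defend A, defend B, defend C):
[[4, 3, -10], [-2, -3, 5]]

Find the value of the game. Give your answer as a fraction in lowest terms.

Column defend A is strictly dominated by defend B for General Y (it gives General X more in every row).
The remaining 2×2 game on (route A, route B) × (defend B, defend C) has no saddle point. Let General X play route A with probability p; indifference gives 3p − 3(1−p) = −10p + 5(1−p), so p = 8/21.
Similarly General Y's optimal q on defend B is 5/7, and the value is 3·(5/7) + (-10)·(2/7) = -5/7.

-5/7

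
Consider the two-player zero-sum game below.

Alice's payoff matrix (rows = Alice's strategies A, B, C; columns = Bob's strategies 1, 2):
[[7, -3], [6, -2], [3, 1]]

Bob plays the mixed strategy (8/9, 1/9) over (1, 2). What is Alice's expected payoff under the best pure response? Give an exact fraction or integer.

53/9

A: (7)·(8/9) + (-3)·(1/9) = 53/9.
B: (6)·(8/9) + (-2)·(1/9) = 46/9.
C: (3)·(8/9) + (1)·(1/9) = 25/9.
The best pure response is A with expected payoff 53/9.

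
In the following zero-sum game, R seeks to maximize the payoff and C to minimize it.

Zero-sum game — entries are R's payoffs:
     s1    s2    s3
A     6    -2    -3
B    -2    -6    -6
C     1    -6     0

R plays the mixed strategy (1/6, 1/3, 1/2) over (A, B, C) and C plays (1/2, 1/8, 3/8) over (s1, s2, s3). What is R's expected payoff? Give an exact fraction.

-19/16

Against (1/2, 1/8, 3/8), each row's expected payoff is A: 13/8; B: -4; C: -1/4.
Taking the (1/6, 1/3, 1/2)-weighted average: (1/6)·(13/8) + (1/3)·(-4) + (1/2)·(-1/4) = -19/16.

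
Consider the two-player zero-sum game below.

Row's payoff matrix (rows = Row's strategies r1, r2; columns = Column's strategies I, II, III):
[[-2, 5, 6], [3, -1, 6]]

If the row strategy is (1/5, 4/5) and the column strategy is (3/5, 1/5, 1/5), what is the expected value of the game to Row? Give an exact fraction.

Against (3/5, 1/5, 1/5), each row's expected payoff is r1: 1; r2: 14/5.
Taking the (1/5, 4/5)-weighted average: (1/5)·(1) + (4/5)·(14/5) = 61/25.

61/25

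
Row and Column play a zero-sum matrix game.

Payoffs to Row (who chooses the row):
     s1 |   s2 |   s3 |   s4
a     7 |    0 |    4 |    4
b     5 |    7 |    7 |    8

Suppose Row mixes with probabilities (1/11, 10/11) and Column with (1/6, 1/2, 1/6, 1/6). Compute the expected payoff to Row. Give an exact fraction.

Against (1/6, 1/2, 1/6, 1/6), each row's expected payoff is a: 5/2; b: 41/6.
Taking the (1/11, 10/11)-weighted average: (1/11)·(5/2) + (10/11)·(41/6) = 425/66.

425/66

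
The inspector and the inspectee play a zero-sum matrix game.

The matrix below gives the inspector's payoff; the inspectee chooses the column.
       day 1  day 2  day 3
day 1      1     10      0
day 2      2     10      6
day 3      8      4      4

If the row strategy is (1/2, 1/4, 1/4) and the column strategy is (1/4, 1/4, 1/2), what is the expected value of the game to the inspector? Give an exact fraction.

Against (1/4, 1/4, 1/2), each row's expected payoff is day 1: 11/4; day 2: 6; day 3: 5.
Taking the (1/2, 1/4, 1/4)-weighted average: (1/2)·(11/4) + (1/4)·(6) + (1/4)·(5) = 33/8.

33/8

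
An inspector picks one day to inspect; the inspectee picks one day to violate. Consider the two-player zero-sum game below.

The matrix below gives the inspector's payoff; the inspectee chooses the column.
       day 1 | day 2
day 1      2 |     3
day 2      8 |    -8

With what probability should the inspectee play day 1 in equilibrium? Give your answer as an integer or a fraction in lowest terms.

Row minima are 2 and -8, so the inspector's maximin is 2; column maxima are 8 and 3, so the inspectee's minimax is 3. These differ, so the equilibrium is in mixed strategies.
Let the inspectee play day 1 with probability q. The inspector is indifferent when 2q + 3(1−q) = 8q − 8(1−q), giving q = 11/17.

11/17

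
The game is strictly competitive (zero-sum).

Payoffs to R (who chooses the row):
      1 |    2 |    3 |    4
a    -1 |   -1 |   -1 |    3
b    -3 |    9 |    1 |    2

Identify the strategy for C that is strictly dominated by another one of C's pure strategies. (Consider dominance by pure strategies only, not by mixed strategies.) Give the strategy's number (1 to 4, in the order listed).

4

C prefers columns that give R less. Compare 4 with 1: -1 < 3, -3 < 2.
So 1 strictly dominates 4 for C; 4 is strictly dominated.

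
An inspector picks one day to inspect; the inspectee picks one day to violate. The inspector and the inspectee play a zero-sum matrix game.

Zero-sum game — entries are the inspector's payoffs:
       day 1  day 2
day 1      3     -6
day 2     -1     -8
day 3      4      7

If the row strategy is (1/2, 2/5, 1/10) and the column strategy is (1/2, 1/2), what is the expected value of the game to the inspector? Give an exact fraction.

-2

Against (1/2, 1/2), each row's expected payoff is day 1: -3/2; day 2: -9/2; day 3: 11/2.
Taking the (1/2, 2/5, 1/10)-weighted average: (1/2)·(-3/2) + (2/5)·(-9/2) + (1/10)·(11/2) = -2.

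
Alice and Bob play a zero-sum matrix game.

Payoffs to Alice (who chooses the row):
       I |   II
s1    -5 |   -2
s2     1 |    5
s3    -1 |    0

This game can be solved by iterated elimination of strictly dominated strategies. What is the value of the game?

Row s1 is strictly dominated by row s2 (1>-5, 5>-2); eliminate s1.
Row s3 is strictly dominated by row s2 (1>-1, 5>0); eliminate s3.
Column II is strictly dominated by I for Bob (1<5); eliminate II.
Only (s2, I) remains, with payoff 1.

1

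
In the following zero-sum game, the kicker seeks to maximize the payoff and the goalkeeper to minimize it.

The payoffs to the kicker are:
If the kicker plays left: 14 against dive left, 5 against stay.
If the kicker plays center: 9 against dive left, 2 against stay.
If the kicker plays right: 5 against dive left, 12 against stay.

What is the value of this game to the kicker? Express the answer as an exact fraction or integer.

143/16

Row center is strictly dominated by row left, so the kicker never plays it.
The remaining 2×2 game on (left, right) × (dive left, stay) has no saddle point. Let the kicker play left with probability p; indifference gives 14p + 5(1−p) = 5p + 12(1−p), so p = 7/16.
Similarly the goalkeeper's optimal q on dive left is 7/16, and the value is 14·(7/16) + (5)·(9/16) = 143/16.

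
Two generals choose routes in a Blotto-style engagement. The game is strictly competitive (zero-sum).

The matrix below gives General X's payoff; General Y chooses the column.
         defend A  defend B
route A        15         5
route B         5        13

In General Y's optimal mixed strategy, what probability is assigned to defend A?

4/9

Row minima are 5 and 5, so General X's maximin is 5; column maxima are 15 and 13, so General Y's minimax is 13. These differ, so the equilibrium is in mixed strategies.
Let General Y play defend A with probability q. General X is indifferent when 15q + 5(1−q) = 5q + 13(1−q), giving q = 4/9.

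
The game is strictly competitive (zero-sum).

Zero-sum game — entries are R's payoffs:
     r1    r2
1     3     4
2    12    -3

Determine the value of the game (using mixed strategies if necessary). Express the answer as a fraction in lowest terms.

57/16

Row minima are 3 and -3, so R's maximin is 3; column maxima are 12 and 4, so C's minimax is 4. These differ, so the equilibrium is in mixed strategies.
Let R play 1 with probability p. C is indifferent when 3p + 12(1−p) = 4p − 3(1−p), giving p = 15/16.
Let C play r1 with probability q. R is indifferent when 3q + 4(1−q) = 12q − 3(1−q), giving q = 7/16.
The value is 3·(7/16) + (4)·(9/16) = 57/16.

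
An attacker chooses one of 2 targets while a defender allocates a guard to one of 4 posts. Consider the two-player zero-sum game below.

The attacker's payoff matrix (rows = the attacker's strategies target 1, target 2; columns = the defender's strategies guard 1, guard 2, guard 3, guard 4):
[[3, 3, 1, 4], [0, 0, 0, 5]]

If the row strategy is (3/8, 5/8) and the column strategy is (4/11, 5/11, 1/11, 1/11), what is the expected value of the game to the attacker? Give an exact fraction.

Against (4/11, 5/11, 1/11, 1/11), each row's expected payoff is target 1: 32/11; target 2: 5/11.
Taking the (3/8, 5/8)-weighted average: (3/8)·(32/11) + (5/8)·(5/11) = 11/8.

11/8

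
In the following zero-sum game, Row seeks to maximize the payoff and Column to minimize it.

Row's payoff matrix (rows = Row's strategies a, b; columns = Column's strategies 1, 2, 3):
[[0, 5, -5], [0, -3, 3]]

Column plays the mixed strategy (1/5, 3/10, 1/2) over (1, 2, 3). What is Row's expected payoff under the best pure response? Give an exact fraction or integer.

3/5

a: (0)·(1/5) + (5)·(3/10) + (-5)·(1/2) = -1.
b: (0)·(1/5) + (-3)·(3/10) + (3)·(1/2) = 3/5.
The best pure response is b with expected payoff 3/5.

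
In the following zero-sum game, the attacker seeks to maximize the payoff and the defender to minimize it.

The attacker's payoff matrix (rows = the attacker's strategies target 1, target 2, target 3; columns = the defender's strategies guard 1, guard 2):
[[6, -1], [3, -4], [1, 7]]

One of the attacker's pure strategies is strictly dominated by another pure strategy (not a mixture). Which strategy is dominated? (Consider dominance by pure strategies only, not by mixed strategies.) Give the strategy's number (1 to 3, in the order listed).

2

Compare target 2 with target 1: 6 > 3, -1 > -4.
So target 1 strictly dominates target 2 for the attacker; target 2 is strictly dominated.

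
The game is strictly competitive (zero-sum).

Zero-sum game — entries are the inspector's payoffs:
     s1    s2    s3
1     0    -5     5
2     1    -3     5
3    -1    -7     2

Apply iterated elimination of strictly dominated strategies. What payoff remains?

Row 3 is strictly dominated by row 1 (0>-1, -5>-7, 5>2); eliminate 3.
Column s1 is strictly dominated by s2 for the inspectee (-5<0, -3<1); eliminate s1.
Column s3 is strictly dominated by s2 for the inspectee (-5<5, -3<5); eliminate s3.
Row 1 is strictly dominated by row 2 (-3>-5); eliminate 1.
Only (2, s2) remains, with payoff -3.

-3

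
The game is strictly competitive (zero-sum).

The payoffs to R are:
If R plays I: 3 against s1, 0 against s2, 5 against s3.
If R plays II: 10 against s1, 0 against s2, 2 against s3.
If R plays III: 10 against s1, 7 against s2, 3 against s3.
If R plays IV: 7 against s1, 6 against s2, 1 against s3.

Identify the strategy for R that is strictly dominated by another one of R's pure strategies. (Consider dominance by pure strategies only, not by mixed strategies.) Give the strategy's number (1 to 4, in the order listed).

4

Compare IV with III: 10 > 7, 7 > 6, 3 > 1.
So III strictly dominates IV for R; IV is strictly dominated.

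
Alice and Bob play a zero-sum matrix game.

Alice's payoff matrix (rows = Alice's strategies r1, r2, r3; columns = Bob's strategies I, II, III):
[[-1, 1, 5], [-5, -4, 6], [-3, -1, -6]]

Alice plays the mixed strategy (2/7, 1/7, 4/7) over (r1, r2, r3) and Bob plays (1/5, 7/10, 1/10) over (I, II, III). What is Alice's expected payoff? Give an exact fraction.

Against (1/5, 7/10, 1/10), each row's expected payoff is r1: 1; r2: -16/5; r3: -19/10.
Taking the (2/7, 1/7, 4/7)-weighted average: (2/7)·(1) + (1/7)·(-16/5) + (4/7)·(-19/10) = -44/35.

-44/35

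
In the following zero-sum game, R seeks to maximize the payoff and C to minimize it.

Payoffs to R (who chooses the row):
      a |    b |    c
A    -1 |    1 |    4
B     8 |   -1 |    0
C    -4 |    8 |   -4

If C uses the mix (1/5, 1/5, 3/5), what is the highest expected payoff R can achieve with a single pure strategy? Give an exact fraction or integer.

12/5

A: (-1)·(1/5) + (1)·(1/5) + (4)·(3/5) = 12/5.
B: (8)·(1/5) + (-1)·(1/5) + (0)·(3/5) = 7/5.
C: (-4)·(1/5) + (8)·(1/5) + (-4)·(3/5) = -8/5.
The best pure response is A with expected payoff 12/5.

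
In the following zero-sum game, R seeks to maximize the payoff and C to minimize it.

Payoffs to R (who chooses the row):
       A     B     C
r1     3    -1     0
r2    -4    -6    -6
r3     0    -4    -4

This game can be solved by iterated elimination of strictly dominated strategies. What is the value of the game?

-1

Column A is strictly dominated by B for C (-1<3, -6<-4, -4<0); eliminate A.
Row r3 is strictly dominated by row r1 (-1>-4, 0>-4); eliminate r3.
Row r2 is strictly dominated by row r1 (-1>-6, 0>-6); eliminate r2.
Column C is strictly dominated by B for C (-1<0); eliminate C.
Only (r1, B) remains, with payoff -1.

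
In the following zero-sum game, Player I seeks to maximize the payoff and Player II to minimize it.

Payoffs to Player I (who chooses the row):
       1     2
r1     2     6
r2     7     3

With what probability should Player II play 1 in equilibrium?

3/8

Row minima are 2 and 3, so Player I's maximin is 3; column maxima are 7 and 6, so Player II's minimax is 6. These differ, so the equilibrium is in mixed strategies.
Let Player II play 1 with probability q. Player I is indifferent when 2q + 6(1−q) = 7q + 3(1−q), giving q = 3/8.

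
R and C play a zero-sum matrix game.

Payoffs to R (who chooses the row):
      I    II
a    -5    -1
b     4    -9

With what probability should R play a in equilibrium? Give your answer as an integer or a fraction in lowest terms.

13/17

Row minima are -5 and -9, so R's maximin is -5; column maxima are 4 and -1, so C's minimax is -1. These differ, so the equilibrium is in mixed strategies.
Let R play a with probability p. C is indifferent when −5p + 4(1−p) = −p − 9(1−p), giving p = 13/17.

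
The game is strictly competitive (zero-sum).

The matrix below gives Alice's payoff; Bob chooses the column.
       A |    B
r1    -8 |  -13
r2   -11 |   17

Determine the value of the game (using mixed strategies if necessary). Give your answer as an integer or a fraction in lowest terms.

Row minima are -13 and -11, so Alice's maximin is -11; column maxima are -8 and 17, so Bob's minimax is -8. These differ, so the equilibrium is in mixed strategies.
Let Alice play r1 with probability p. Bob is indifferent when −8p − 11(1−p) = −13p + 17(1−p), giving p = 28/33.
Let Bob play A with probability q. Alice is indifferent when −8q − 13(1−q) = −11q + 17(1−q), giving q = 10/11.
The value is -8·(10/11) + (-13)·(1/11) = -93/11.

-93/11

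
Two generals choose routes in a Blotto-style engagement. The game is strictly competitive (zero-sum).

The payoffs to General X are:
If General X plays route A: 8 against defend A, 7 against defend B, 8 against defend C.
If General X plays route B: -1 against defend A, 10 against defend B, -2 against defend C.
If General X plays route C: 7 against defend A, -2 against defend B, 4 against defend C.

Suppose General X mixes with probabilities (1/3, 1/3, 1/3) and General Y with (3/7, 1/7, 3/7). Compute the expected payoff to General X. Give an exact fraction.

Against (3/7, 1/7, 3/7), each row's expected payoff is route A: 55/7; route B: 1/7; route C: 31/7.
Taking the (1/3, 1/3, 1/3)-weighted average: (1/3)·(55/7) + (1/3)·(1/7) + (1/3)·(31/7) = 29/7.

29/7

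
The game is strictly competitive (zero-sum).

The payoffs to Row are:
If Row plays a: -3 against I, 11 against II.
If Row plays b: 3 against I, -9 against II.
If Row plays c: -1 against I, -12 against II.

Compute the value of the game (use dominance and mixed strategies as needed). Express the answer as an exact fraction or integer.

Row c is strictly dominated by row b, so Row never plays it.
The remaining 2×2 game on (a, b) × (I, II) has no saddle point. Let Row play a with probability p; indifference gives −3p + 3(1−p) = 11p − 9(1−p), so p = 6/13.
Similarly Column's optimal q on I is 10/13, and the value is -3·(10/13) + (11)·(3/13) = 3/13.

3/13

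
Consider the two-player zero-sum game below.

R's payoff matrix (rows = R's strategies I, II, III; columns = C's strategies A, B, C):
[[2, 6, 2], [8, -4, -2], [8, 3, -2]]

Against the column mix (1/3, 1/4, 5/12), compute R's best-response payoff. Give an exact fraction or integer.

3

I: (2)·(1/3) + (6)·(1/4) + (2)·(5/12) = 3.
II: (8)·(1/3) + (-4)·(1/4) + (-2)·(5/12) = 5/6.
III: (8)·(1/3) + (3)·(1/4) + (-2)·(5/12) = 31/12.
The best pure response is I with expected payoff 3.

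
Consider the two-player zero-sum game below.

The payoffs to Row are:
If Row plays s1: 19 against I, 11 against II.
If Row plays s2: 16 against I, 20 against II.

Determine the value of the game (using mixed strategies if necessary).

Row minima are 11 and 16, so Row's maximin is 16; column maxima are 19 and 20, so Column's minimax is 19. These differ, so the equilibrium is in mixed strategies.
Let Row play s1 with probability p. Column is indifferent when 19p + 16(1−p) = 11p + 20(1−p), giving p = 1/3.
Let Column play I with probability q. Row is indifferent when 19q + 11(1−q) = 16q + 20(1−q), giving q = 3/4.
The value is 19·(3/4) + (11)·(1/4) = 17.

17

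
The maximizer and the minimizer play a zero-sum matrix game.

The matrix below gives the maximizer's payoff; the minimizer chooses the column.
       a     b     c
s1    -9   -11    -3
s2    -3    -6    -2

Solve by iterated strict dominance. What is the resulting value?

Column a is strictly dominated by b for the minimizer (-11<-9, -6<-3); eliminate a.
Row s1 is strictly dominated by row s2 (-6>-11, -2>-3); eliminate s1.
Column c is strictly dominated by b for the minimizer (-6<-2); eliminate c.
Only (s2, b) remains, with payoff -6.

-6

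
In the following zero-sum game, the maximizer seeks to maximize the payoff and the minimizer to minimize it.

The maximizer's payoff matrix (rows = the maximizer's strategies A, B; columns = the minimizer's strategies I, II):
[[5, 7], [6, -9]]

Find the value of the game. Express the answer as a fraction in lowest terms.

87/17

Row minima are 5 and -9, so the maximizer's maximin is 5; column maxima are 6 and 7, so the minimizer's minimax is 6. These differ, so the equilibrium is in mixed strategies.
Let the maximizer play A with probability p. The minimizer is indifferent when 5p + 6(1−p) = 7p − 9(1−p), giving p = 15/17.
Let the minimizer play I with probability q. The maximizer is indifferent when 5q + 7(1−q) = 6q − 9(1−q), giving q = 16/17.
The value is 5·(16/17) + (7)·(1/17) = 87/17.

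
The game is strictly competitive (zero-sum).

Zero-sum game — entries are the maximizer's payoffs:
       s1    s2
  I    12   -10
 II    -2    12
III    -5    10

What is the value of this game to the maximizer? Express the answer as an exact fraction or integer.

31/9

Row III is strictly dominated by row II, so the maximizer never plays it.
The remaining 2×2 game on (I, II) × (s1, s2) has no saddle point. Let the maximizer play I with probability p; indifference gives 12p − 2(1−p) = −10p + 12(1−p), so p = 7/18.
Similarly the minimizer's optimal q on s1 is 11/18, and the value is 12·(11/18) + (-10)·(7/18) = 31/9.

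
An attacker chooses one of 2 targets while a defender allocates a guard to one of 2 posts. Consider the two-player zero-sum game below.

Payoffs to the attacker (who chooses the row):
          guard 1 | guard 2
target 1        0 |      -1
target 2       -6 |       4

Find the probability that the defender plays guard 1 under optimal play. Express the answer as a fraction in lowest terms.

Row minima are -1 and -6, so the attacker's maximin is -1; column maxima are 0 and 4, so the defender's minimax is 0. These differ, so the equilibrium is in mixed strategies.
Let the defender play guard 1 with probability q. The attacker is indifferent when −(1−q) = −6q + 4(1−q), giving q = 5/11.

5/11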